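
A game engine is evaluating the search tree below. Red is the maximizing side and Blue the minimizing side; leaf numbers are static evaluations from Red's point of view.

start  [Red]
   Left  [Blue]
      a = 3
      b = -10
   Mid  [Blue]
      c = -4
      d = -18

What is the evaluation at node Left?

Left (Blue): min(3, -10) = -10

-10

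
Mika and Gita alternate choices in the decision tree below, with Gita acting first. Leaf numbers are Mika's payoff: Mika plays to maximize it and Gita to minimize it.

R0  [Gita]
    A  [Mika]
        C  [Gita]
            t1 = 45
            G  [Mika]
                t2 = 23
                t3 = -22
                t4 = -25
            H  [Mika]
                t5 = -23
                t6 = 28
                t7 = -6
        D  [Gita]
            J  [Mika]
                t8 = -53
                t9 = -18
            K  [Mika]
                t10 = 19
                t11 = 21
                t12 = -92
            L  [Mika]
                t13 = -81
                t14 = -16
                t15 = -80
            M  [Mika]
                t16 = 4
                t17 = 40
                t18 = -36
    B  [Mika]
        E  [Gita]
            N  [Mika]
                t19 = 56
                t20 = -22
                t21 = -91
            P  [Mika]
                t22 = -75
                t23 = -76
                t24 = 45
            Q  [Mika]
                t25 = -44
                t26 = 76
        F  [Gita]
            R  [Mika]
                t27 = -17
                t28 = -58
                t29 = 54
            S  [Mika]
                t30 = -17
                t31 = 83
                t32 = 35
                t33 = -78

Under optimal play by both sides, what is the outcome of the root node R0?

G (Mika): max(23, -22, -25) = 23
H (Mika): max(-23, 28, -6) = 28
C (Gita): min(45, 23, 28) = 23
J (Mika): max(-53, -18) = -18
K (Mika): max(19, 21, -92) = 21
L (Mika): max(-81, -16, -80) = -16
M (Mika): max(4, 40, -36) = 40
D (Gita): min(-18, 21, -16, 40) = -18
A (Mika): max(23, -18) = 23
N (Mika): max(56, -22, -91) = 56
P (Mika): max(-75, -76, 45) = 45
Q (Mika): max(-44, 76) = 76
E (Gita): min(56, 45, 76) = 45
R (Mika): max(-17, -58, 54) = 54
S (Mika): max(-17, 83, 35, -78) = 83
F (Gita): min(54, 83) = 54
B (Mika): max(45, 54) = 54
R0 (Gita): min(23, 54) = 23

23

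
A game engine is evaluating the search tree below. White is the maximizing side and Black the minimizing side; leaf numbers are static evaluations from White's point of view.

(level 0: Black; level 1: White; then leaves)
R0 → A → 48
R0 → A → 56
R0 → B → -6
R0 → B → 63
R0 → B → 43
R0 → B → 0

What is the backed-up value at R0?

56

A (White): max(48, 56) = 56
B (White): max(-6, 63, 43, 0) = 63
R0 (Black): min(56, 63) = 56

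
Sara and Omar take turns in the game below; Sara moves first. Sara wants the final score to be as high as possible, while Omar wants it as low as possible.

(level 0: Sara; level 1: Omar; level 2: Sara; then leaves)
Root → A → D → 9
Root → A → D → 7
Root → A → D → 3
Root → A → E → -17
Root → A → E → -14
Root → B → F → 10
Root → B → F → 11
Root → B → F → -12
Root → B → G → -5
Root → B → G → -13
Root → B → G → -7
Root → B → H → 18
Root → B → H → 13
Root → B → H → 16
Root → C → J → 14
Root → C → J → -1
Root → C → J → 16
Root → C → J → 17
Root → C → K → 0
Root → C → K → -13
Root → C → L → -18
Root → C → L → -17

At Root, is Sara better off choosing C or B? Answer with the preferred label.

B

J (Sara): max(14, -1, 16, 17) = 17
K (Sara): max(0, -13) = 0
L (Sara): max(-18, -17) = -17
C (Omar): min(17, 0, -17) = -17
F (Sara): max(10, 11, -12) = 11
G (Sara): max(-5, -13, -7) = -5
H (Sara): max(18, 13, 16) = 18
B (Omar): min(11, -5, 18) = -5
Sara prefers the higher value; C=-17, B=-5. B is better since -5 > -17.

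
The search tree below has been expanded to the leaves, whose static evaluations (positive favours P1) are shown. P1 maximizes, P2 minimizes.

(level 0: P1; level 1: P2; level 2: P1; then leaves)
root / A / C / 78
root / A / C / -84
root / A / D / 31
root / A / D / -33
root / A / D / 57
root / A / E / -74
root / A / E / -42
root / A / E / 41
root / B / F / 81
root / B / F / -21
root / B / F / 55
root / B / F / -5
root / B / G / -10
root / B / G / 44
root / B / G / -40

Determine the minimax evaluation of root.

44

C (P1): max(78, -84) = 78
D (P1): max(31, -33, 57) = 57
E (P1): max(-74, -42, 41) = 41
A (P2): min(78, 57, 41) = 41
F (P1): max(81, -21, 55, -5) = 81
G (P1): max(-10, 44, -40) = 44
B (P2): min(81, 44) = 44
root (P1): max(41, 44) = 44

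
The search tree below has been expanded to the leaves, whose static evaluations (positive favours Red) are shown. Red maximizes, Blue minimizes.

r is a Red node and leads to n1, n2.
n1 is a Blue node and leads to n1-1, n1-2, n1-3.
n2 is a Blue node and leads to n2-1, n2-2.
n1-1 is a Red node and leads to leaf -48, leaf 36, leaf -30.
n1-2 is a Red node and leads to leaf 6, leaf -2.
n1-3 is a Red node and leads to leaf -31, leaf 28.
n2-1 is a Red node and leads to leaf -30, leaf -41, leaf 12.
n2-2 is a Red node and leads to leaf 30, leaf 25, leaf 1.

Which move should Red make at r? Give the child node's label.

n1-1 (Red): max(-48, 36, -30) = 36
n1-2 (Red): max(6, -2) = 6
n1-3 (Red): max(-31, 28) = 28
n1 (Blue): min(36, 6, 28) = 6
n2-1 (Red): max(-30, -41, 12) = 12
n2-2 (Red): max(30, 25, 1) = 30
n2 (Blue): min(12, 30) = 12
r (Red): max(6, 12) = 12
Red at r wants the highest of {n1=6, n2=12}, so chooses n2.

n2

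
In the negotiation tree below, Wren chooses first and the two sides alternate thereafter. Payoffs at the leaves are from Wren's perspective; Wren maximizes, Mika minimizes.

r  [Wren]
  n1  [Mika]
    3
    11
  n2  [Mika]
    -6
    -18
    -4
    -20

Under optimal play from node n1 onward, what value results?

3

n1 (Mika): min(3, 11) = 3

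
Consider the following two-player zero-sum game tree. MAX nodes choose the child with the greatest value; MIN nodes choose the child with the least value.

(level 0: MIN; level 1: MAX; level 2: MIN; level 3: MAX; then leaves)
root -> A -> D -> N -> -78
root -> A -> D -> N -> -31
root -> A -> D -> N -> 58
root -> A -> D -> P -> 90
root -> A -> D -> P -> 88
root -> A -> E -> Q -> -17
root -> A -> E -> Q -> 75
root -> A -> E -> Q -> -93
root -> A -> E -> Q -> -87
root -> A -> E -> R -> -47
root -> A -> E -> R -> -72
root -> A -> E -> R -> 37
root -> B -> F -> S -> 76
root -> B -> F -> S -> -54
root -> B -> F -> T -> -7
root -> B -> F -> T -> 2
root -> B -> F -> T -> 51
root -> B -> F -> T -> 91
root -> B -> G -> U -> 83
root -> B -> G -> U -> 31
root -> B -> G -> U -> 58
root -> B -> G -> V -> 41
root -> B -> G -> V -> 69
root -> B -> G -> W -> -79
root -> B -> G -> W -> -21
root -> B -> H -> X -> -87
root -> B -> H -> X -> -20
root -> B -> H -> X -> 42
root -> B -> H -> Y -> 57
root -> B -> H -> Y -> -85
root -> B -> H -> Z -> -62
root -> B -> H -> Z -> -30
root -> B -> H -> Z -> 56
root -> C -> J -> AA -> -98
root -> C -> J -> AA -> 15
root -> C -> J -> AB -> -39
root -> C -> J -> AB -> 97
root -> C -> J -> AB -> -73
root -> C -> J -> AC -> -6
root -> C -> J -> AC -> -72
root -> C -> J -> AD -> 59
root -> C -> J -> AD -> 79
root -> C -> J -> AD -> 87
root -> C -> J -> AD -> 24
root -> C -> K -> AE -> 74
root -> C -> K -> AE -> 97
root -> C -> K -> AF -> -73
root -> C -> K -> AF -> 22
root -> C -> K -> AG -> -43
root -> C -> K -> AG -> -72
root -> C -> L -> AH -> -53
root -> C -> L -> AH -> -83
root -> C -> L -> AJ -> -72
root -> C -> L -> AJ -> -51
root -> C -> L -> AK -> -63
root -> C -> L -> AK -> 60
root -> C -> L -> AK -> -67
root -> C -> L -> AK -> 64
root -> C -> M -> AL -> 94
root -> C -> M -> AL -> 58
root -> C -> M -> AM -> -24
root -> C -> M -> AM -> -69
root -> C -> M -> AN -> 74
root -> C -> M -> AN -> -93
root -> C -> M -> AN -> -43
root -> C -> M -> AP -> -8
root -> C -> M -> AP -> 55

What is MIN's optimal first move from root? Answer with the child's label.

N (MAX): max(-78, -31, 58) = 58
P (MAX): max(90, 88) = 90
D (MIN): min(58, 90) = 58
Q (MAX): max(-17, 75, -93, -87) = 75
R (MAX): max(-47, -72, 37) = 37
E (MIN): min(75, 37) = 37
A (MAX): max(58, 37) = 58
S (MAX): max(76, -54) = 76
T (MAX): max(-7, 2, 51, 91) = 91
F (MIN): min(76, 91) = 76
U (MAX): max(83, 31, 58) = 83
V (MAX): max(41, 69) = 69
W (MAX): max(-79, -21) = -21
G (MIN): min(83, 69, -21) = -21
X (MAX): max(-87, -20, 42) = 42
Y (MAX): max(57, -85) = 57
Z (MAX): max(-62, -30, 56) = 56
H (MIN): min(42, 57, 56) = 42
B (MAX): max(76, -21, 42) = 76
AA (MAX): max(-98, 15) = 15
AB (MAX): max(-39, 97, -73) = 97
AC (MAX): max(-6, -72) = -6
AD (MAX): max(59, 79, 87, 24) = 87
J (MIN): min(15, 97, -6, 87) = -6
AE (MAX): max(74, 97) = 97
AF (MAX): max(-73, 22) = 22
AG (MAX): max(-43, -72) = -43
K (MIN): min(97, 22, -43) = -43
AH (MAX): max(-53, -83) = -53
AJ (MAX): max(-72, -51) = -51
AK (MAX): max(-63, 60, -67, 64) = 64
L (MIN): min(-53, -51, 64) = -53
AL (MAX): max(94, 58) = 94
AM (MAX): max(-24, -69) = -24
AN (MAX): max(74, -93, -43) = 74
AP (MAX): max(-8, 55) = 55
M (MIN): min(94, -24, 74, 55) = -24
C (MAX): max(-6, -43, -53, -24) = -6
root (MIN): min(58, 76, -6) = -6
MIN at root wants the lowest of {A=58, B=76, C=-6}, so chooses C.

C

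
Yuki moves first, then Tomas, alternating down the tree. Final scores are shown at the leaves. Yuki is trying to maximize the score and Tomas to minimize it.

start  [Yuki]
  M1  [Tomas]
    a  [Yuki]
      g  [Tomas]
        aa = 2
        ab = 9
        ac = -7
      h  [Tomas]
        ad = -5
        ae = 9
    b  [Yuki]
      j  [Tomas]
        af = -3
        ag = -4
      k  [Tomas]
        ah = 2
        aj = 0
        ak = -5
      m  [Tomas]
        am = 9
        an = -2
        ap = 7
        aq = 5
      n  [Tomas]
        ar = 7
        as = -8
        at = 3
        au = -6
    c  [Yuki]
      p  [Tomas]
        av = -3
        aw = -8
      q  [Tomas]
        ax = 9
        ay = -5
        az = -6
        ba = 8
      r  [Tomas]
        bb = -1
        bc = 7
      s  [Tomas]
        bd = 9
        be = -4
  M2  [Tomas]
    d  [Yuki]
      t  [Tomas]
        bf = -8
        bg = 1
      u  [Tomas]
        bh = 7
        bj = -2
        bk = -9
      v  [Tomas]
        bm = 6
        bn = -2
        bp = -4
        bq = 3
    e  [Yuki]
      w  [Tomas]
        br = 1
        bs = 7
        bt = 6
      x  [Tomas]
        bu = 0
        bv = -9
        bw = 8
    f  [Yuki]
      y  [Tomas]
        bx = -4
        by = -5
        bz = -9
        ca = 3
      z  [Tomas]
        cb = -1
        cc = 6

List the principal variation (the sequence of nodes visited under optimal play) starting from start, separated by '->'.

g (Tomas): min(2, 9, -7) = -7
h (Tomas): min(-5, 9) = -5
a (Yuki): max(-7, -5) = -5
j (Tomas): min(-3, -4) = -4
k (Tomas): min(2, 0, -5) = -5
m (Tomas): min(9, -2, 7, 5) = -2
n (Tomas): min(7, -8, 3, -6) = -8
b (Yuki): max(-4, -5, -2, -8) = -2
p (Tomas): min(-3, -8) = -8
q (Tomas): min(9, -5, -6, 8) = -6
r (Tomas): min(-1, 7) = -1
s (Tomas): min(9, -4) = -4
c (Yuki): max(-8, -6, -1, -4) = -1
M1 (Tomas): min(-5, -2, -1) = -5
t (Tomas): min(-8, 1) = -8
u (Tomas): min(7, -2, -9) = -9
v (Tomas): min(6, -2, -4, 3) = -4
d (Yuki): max(-8, -9, -4) = -4
w (Tomas): min(1, 7, 6) = 1
x (Tomas): min(0, -9, 8) = -9
e (Yuki): max(1, -9) = 1
y (Tomas): min(-4, -5, -9, 3) = -9
z (Tomas): min(-1, 6) = -1
f (Yuki): max(-9, -1) = -1
M2 (Tomas): min(-4, 1, -1) = -4
start (Yuki): max(-5, -4) = -4
At start, Yuki picks M2 (highest: -4).
At M2, Tomas picks d (lowest: -4).
At d, Yuki picks v (highest: -4).
At v, Tomas picks bp (lowest: -4).
Terminal value -4.

start -> M2 -> d -> v -> bp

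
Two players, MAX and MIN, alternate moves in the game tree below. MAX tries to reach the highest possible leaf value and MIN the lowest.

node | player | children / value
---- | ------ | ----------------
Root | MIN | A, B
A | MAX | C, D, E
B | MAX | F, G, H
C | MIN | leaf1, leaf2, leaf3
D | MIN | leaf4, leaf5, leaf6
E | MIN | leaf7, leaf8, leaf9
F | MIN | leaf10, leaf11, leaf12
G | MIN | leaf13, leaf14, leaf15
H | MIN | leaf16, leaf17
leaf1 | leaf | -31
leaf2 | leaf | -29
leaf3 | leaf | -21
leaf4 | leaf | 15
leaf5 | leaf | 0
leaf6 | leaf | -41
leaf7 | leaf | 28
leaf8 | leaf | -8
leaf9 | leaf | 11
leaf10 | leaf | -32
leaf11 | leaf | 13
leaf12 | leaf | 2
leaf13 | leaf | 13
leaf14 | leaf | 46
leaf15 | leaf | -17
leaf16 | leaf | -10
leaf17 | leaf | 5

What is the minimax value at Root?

C (MIN): min(-31, -29, -21) = -31
D (MIN): min(15, 0, -41) = -41
E (MIN): min(28, -8, 11) = -8
A (MAX): max(-31, -41, -8) = -8
F (MIN): min(-32, 13, 2) = -32
G (MIN): min(13, 46, -17) = -17
H (MIN): min(-10, 5) = -10
B (MAX): max(-32, -17, -10) = -10
Root (MIN): min(-8, -10) = -10

-10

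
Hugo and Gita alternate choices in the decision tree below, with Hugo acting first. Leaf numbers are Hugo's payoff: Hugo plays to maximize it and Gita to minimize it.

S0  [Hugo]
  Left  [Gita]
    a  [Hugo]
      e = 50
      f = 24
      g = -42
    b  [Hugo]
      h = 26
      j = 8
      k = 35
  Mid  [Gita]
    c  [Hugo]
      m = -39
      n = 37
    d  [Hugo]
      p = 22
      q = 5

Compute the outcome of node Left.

a (Hugo): max(50, 24, -42) = 50
b (Hugo): max(26, 8, 35) = 35
Left (Gita): min(50, 35) = 35

35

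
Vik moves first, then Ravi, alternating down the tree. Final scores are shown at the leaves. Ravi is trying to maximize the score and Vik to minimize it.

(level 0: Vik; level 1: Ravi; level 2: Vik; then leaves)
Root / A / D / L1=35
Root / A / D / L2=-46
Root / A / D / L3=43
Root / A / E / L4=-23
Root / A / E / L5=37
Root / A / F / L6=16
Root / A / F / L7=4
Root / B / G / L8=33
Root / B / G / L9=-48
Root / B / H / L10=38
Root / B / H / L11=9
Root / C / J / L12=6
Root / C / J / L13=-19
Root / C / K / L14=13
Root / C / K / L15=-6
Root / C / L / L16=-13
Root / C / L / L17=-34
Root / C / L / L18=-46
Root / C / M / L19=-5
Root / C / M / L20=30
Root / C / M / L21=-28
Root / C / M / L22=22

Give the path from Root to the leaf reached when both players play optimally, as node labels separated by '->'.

D (Vik): min(35, -46, 43) = -46
E (Vik): min(-23, 37) = -23
F (Vik): min(16, 4) = 4
A (Ravi): max(-46, -23, 4) = 4
G (Vik): min(33, -48) = -48
H (Vik): min(38, 9) = 9
B (Ravi): max(-48, 9) = 9
J (Vik): min(6, -19) = -19
K (Vik): min(13, -6) = -6
L (Vik): min(-13, -34, -46) = -46
M (Vik): min(-5, 30, -28, 22) = -28
C (Ravi): max(-19, -6, -46, -28) = -6
Root (Vik): min(4, 9, -6) = -6
At Root, Vik picks C (lowest: -6).
At C, Ravi picks K (highest: -6).
At K, Vik picks L15 (lowest: -6).
Terminal value -6.

Root -> C -> K -> L15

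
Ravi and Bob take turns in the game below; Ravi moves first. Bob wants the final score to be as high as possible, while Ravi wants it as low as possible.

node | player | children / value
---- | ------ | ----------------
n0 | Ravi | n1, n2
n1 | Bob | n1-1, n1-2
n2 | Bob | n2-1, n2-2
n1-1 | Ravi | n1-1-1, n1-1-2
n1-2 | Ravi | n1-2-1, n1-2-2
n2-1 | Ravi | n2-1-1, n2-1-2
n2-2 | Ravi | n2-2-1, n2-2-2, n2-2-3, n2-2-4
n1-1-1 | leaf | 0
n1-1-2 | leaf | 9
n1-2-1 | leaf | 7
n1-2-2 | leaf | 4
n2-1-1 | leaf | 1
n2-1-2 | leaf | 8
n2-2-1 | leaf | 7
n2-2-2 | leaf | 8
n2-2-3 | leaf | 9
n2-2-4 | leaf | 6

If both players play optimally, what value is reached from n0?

4

n1-1 (Ravi): min(0, 9) = 0
n1-2 (Ravi): min(7, 4) = 4
n1 (Bob): max(0, 4) = 4
n2-1 (Ravi): min(1, 8) = 1
n2-2 (Ravi): min(7, 8, 9, 6) = 6
n2 (Bob): max(1, 6) = 6
n0 (Ravi): min(4, 6) = 4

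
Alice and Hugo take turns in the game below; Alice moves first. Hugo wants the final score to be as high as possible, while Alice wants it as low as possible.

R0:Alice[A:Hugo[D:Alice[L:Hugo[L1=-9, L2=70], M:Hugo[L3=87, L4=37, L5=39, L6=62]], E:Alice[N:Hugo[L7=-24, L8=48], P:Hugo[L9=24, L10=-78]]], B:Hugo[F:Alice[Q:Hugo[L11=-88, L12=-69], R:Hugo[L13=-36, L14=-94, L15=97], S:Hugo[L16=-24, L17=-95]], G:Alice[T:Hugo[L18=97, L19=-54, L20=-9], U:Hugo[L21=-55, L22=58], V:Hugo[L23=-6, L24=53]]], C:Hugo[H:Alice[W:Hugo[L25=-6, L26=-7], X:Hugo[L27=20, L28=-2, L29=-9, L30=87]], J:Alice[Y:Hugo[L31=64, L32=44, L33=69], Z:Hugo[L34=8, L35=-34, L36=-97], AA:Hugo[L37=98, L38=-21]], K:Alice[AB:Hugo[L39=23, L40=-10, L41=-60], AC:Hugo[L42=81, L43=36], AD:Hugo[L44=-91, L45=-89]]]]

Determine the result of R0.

8

L (Hugo): max(-9, 70) = 70
M (Hugo): max(87, 37, 39, 62) = 87
D (Alice): min(70, 87) = 70
N (Hugo): max(-24, 48) = 48
P (Hugo): max(24, -78) = 24
E (Alice): min(48, 24) = 24
A (Hugo): max(70, 24) = 70
Q (Hugo): max(-88, -69) = -69
R (Hugo): max(-36, -94, 97) = 97
S (Hugo): max(-24, -95) = -24
F (Alice): min(-69, 97, -24) = -69
T (Hugo): max(97, -54, -9) = 97
U (Hugo): max(-55, 58) = 58
V (Hugo): max(-6, 53) = 53
G (Alice): min(97, 58, 53) = 53
B (Hugo): max(-69, 53) = 53
W (Hugo): max(-6, -7) = -6
X (Hugo): max(20, -2, -9, 87) = 87
H (Alice): min(-6, 87) = -6
Y (Hugo): max(64, 44, 69) = 69
Z (Hugo): max(8, -34, -97) = 8
AA (Hugo): max(98, -21) = 98
J (Alice): min(69, 8, 98) = 8
AB (Hugo): max(23, -10, -60) = 23
AC (Hugo): max(81, 36) = 81
AD (Hugo): max(-91, -89) = -89
K (Alice): min(23, 81, -89) = -89
C (Hugo): max(-6, 8, -89) = 8
R0 (Alice): min(70, 53, 8) = 8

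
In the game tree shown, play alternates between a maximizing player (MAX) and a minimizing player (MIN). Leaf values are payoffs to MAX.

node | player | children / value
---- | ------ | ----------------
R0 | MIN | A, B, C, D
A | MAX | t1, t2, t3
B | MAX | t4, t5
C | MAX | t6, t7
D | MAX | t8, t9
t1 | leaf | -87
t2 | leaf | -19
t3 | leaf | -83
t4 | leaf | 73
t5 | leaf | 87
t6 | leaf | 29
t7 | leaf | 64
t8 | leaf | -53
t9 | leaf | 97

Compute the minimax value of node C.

64

C (MAX): max(29, 64) = 64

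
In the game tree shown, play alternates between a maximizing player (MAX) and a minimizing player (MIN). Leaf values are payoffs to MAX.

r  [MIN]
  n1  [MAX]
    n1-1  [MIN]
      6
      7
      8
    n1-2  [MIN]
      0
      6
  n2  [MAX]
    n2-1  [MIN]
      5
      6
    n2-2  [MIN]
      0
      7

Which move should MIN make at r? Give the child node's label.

n1-1 (MIN): min(6, 7, 8) = 6
n1-2 (MIN): min(0, 6) = 0
n1 (MAX): max(6, 0) = 6
n2-1 (MIN): min(5, 6) = 5
n2-2 (MIN): min(0, 7) = 0
n2 (MAX): max(5, 0) = 5
r (MIN): min(6, 5) = 5
MIN at r wants the lowest of {n1=6, n2=5}, so chooses n2.

n2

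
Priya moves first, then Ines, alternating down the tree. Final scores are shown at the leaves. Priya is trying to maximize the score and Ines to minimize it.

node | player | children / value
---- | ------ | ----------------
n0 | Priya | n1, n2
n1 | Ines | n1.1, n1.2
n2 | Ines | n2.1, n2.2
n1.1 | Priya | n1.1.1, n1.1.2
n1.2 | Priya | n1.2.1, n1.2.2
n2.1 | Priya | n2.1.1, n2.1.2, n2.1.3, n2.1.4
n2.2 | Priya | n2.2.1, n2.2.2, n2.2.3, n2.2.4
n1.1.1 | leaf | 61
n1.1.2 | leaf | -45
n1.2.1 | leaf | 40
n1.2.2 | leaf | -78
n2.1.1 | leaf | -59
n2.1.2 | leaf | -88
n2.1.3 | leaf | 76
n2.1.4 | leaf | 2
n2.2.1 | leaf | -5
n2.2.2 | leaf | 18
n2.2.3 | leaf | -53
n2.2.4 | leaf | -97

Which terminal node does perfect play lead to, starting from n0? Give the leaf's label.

n1.2.1

n1.1 (Priya): max(61, -45) = 61
n1.2 (Priya): max(40, -78) = 40
n1 (Ines): min(61, 40) = 40
n2.1 (Priya): max(-59, -88, 76, 2) = 76
n2.2 (Priya): max(-5, 18, -53, -97) = 18
n2 (Ines): min(76, 18) = 18
n0 (Priya): max(40, 18) = 40
At n0, Priya picks n1 (highest: 40).
At n1, Ines picks n1.2 (lowest: 40).
At n1.2, Priya picks n1.2.1 (highest: 40).
Terminal value 40.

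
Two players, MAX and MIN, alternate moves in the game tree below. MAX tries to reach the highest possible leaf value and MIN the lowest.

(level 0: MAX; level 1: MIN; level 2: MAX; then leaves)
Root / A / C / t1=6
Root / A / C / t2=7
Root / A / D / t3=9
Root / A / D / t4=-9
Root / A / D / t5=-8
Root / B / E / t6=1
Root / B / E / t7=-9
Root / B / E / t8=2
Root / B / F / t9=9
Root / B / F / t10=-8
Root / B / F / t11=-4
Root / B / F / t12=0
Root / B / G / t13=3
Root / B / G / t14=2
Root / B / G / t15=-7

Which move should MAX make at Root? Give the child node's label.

C (MAX): max(6, 7) = 7
D (MAX): max(9, -9, -8) = 9
A (MIN): min(7, 9) = 7
E (MAX): max(1, -9, 2) = 2
F (MAX): max(9, -8, -4, 0) = 9
G (MAX): max(3, 2, -7) = 3
B (MIN): min(2, 9, 3) = 2
Root (MAX): max(7, 2) = 7
MAX at Root wants the highest of {A=7, B=2}, so chooses A.

A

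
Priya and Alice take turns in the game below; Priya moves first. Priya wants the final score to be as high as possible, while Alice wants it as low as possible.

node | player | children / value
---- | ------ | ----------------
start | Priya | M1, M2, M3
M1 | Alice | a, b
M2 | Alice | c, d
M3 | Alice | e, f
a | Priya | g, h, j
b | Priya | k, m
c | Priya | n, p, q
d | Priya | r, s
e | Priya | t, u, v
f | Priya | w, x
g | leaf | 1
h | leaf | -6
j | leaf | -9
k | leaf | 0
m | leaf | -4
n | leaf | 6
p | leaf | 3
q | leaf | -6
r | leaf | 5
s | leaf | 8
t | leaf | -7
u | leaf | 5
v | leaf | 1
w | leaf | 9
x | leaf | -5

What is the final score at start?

a (Priya): max(1, -6, -9) = 1
b (Priya): max(0, -4) = 0
M1 (Alice): min(1, 0) = 0
c (Priya): max(6, 3, -6) = 6
d (Priya): max(5, 8) = 8
M2 (Alice): min(6, 8) = 6
e (Priya): max(-7, 5, 1) = 5
f (Priya): max(9, -5) = 9
M3 (Alice): min(5, 9) = 5
start (Priya): max(0, 6, 5) = 6

6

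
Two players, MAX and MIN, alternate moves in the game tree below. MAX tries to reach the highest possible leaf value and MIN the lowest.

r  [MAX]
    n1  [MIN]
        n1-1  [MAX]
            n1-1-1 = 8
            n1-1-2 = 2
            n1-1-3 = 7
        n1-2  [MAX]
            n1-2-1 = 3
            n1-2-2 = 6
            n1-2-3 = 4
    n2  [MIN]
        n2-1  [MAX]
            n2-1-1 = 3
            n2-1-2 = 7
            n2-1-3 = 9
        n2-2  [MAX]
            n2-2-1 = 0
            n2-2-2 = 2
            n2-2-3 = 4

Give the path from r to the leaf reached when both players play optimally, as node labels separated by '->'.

r -> n1 -> n1-2 -> n1-2-2

n1-1 (MAX): max(8, 2, 7) = 8
n1-2 (MAX): max(3, 6, 4) = 6
n1 (MIN): min(8, 6) = 6
n2-1 (MAX): max(3, 7, 9) = 9
n2-2 (MAX): max(0, 2, 4) = 4
n2 (MIN): min(9, 4) = 4
r (MAX): max(6, 4) = 6
At r, MAX picks n1 (highest: 6).
At n1, MIN picks n1-2 (lowest: 6).
At n1-2, MAX picks n1-2-2 (highest: 6).
Terminal value 6.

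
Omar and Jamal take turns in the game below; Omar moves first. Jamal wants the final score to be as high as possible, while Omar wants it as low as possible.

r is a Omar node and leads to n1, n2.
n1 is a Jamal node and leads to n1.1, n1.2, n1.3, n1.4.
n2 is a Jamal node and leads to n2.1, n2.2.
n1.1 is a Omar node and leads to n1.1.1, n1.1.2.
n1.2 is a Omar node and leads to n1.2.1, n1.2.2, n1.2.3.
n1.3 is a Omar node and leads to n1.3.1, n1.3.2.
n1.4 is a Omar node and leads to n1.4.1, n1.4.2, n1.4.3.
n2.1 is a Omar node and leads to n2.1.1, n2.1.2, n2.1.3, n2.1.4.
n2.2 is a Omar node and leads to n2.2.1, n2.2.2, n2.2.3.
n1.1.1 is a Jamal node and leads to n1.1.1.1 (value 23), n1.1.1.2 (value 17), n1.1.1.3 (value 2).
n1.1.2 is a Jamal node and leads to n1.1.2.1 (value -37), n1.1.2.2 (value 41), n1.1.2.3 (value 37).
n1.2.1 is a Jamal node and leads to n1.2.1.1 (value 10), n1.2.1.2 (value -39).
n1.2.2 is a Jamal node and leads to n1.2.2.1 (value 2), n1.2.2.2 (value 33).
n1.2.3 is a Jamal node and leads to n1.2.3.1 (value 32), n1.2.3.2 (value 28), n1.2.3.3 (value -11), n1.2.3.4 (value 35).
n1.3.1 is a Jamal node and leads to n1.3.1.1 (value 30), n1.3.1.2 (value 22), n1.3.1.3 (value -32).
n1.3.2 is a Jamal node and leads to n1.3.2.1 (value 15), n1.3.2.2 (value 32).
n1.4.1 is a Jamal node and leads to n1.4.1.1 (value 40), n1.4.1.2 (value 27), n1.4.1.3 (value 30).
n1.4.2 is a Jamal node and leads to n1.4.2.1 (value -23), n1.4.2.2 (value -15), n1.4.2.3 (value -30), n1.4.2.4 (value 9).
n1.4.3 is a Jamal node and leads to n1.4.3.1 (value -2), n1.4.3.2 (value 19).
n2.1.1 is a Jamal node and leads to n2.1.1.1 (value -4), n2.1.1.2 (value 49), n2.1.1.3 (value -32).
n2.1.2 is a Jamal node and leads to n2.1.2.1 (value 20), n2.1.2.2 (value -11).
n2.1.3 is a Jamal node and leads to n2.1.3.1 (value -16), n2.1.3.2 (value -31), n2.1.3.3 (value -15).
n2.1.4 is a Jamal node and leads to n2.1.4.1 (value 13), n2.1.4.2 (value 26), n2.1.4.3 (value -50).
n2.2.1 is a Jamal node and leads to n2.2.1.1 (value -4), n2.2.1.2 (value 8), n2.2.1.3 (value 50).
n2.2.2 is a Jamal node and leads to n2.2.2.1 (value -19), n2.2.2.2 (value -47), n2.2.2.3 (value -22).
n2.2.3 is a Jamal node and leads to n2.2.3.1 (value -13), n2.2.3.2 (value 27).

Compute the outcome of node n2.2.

-19

n2.2.1 (Jamal): max(-4, 8, 50) = 50
n2.2.2 (Jamal): max(-19, -47, -22) = -19
n2.2.3 (Jamal): max(-13, 27) = 27
n2.2 (Omar): min(50, -19, 27) = -19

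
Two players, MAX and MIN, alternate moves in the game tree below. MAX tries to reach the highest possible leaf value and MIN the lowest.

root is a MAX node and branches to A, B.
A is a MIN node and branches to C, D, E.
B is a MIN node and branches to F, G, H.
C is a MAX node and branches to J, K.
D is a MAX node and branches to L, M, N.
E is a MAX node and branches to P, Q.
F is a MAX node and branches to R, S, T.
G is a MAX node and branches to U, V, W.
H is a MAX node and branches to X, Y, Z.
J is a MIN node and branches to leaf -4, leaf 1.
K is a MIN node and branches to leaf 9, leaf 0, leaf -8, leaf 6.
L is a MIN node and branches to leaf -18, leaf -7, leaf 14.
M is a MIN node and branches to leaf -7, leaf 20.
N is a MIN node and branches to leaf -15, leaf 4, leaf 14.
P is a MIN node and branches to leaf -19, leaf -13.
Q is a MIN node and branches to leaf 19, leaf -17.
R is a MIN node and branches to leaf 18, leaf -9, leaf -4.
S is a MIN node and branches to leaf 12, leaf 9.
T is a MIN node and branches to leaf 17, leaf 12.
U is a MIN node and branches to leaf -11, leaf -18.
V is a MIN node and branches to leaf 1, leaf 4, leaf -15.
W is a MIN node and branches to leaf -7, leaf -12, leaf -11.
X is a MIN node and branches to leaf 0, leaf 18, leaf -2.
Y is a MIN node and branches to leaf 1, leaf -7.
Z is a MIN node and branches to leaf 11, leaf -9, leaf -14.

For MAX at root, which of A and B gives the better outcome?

J (MIN): min(-4, 1) = -4
K (MIN): min(9, 0, -8, 6) = -8
C (MAX): max(-4, -8) = -4
L (MIN): min(-18, -7, 14) = -18
M (MIN): min(-7, 20) = -7
N (MIN): min(-15, 4, 14) = -15
D (MAX): max(-18, -7, -15) = -7
P (MIN): min(-19, -13) = -19
Q (MIN): min(19, -17) = -17
E (MAX): max(-19, -17) = -17
A (MIN): min(-4, -7, -17) = -17
R (MIN): min(18, -9, -4) = -9
S (MIN): min(12, 9) = 9
T (MIN): min(17, 12) = 12
F (MAX): max(-9, 9, 12) = 12
U (MIN): min(-11, -18) = -18
V (MIN): min(1, 4, -15) = -15
W (MIN): min(-7, -12, -11) = -12
G (MAX): max(-18, -15, -12) = -12
X (MIN): min(0, 18, -2) = -2
Y (MIN): min(1, -7) = -7
Z (MIN): min(11, -9, -14) = -14
H (MAX): max(-2, -7, -14) = -2
B (MIN): min(12, -12, -2) = -12
MAX prefers the higher value; A=-17, B=-12. B is better since -12 > -17.

B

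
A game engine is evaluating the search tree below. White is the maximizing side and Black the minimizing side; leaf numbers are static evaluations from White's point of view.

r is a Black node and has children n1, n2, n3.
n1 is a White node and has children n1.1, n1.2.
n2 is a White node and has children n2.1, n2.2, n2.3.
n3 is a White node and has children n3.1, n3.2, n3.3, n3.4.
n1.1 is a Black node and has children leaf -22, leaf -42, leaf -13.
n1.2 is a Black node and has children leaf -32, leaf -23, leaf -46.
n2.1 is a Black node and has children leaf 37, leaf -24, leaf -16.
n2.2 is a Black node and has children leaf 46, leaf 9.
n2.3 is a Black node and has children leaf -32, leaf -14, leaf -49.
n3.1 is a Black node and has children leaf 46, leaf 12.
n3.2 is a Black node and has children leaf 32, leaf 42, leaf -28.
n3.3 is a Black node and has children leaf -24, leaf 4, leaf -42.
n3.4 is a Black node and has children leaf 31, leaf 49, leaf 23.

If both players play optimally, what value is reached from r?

-42

n1.1 (Black): min(-22, -42, -13) = -42
n1.2 (Black): min(-32, -23, -46) = -46
n1 (White): max(-42, -46) = -42
n2.1 (Black): min(37, -24, -16) = -24
n2.2 (Black): min(46, 9) = 9
n2.3 (Black): min(-32, -14, -49) = -49
n2 (White): max(-24, 9, -49) = 9
n3.1 (Black): min(46, 12) = 12
n3.2 (Black): min(32, 42, -28) = -28
n3.3 (Black): min(-24, 4, -42) = -42
n3.4 (Black): min(31, 49, 23) = 23
n3 (White): max(12, -28, -42, 23) = 23
r (Black): min(-42, 9, 23) = -42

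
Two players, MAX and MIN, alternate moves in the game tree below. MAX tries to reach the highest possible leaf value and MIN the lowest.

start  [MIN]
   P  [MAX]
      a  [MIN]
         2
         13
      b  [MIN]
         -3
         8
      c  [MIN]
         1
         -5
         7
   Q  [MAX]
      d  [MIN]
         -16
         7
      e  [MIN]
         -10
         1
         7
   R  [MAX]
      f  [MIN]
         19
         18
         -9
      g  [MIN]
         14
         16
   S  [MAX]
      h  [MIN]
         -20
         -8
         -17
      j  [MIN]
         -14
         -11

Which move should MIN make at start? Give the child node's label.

S

a (MIN): min(2, 13) = 2
b (MIN): min(-3, 8) = -3
c (MIN): min(1, -5, 7) = -5
P (MAX): max(2, -3, -5) = 2
d (MIN): min(-16, 7) = -16
e (MIN): min(-10, 1, 7) = -10
Q (MAX): max(-16, -10) = -10
f (MIN): min(19, 18, -9) = -9
g (MIN): min(14, 16) = 14
R (MAX): max(-9, 14) = 14
h (MIN): min(-20, -8, -17) = -20
j (MIN): min(-14, -11) = -14
S (MAX): max(-20, -14) = -14
start (MIN): min(2, -10, 14, -14) = -14
MIN at start wants the lowest of {P=2, Q=-10, R=14, S=-14}, so chooses S.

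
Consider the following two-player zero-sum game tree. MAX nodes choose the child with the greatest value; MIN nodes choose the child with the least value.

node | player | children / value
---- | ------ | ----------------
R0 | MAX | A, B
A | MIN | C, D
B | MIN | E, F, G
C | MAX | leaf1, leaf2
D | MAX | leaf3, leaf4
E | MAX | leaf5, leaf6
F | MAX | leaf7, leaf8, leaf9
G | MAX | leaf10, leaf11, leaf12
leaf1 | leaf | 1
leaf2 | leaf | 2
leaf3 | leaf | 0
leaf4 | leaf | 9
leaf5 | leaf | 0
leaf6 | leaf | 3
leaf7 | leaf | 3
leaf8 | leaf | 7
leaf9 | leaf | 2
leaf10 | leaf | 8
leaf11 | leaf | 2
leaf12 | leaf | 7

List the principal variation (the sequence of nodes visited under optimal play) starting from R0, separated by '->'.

C (MAX): max(1, 2) = 2
D (MAX): max(0, 9) = 9
A (MIN): min(2, 9) = 2
E (MAX): max(0, 3) = 3
F (MAX): max(3, 7, 2) = 7
G (MAX): max(8, 2, 7) = 8
B (MIN): min(3, 7, 8) = 3
R0 (MAX): max(2, 3) = 3
At R0, MAX picks B (highest: 3).
At B, MIN picks E (lowest: 3).
At E, MAX picks leaf6 (highest: 3).
Terminal value 3.

R0 -> B -> E -> leaf6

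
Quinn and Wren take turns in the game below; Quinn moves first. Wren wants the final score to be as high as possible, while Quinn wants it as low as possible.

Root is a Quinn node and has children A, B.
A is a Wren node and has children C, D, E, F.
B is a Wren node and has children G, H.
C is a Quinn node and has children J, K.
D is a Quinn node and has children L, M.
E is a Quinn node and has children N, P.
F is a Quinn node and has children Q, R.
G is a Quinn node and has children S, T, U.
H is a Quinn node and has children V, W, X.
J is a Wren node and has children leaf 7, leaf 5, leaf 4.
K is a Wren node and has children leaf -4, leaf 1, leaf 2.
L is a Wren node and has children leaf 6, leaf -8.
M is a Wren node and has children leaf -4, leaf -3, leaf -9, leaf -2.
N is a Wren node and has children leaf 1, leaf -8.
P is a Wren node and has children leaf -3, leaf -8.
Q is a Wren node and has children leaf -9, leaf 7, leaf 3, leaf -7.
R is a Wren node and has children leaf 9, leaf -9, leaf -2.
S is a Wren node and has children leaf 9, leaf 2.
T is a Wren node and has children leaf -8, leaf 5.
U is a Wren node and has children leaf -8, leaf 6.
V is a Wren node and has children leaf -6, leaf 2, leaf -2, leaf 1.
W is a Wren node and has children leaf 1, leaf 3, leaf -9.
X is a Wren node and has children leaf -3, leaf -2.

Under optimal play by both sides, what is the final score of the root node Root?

5

J (Wren): max(7, 5, 4) = 7
K (Wren): max(-4, 1, 2) = 2
C (Quinn): min(7, 2) = 2
L (Wren): max(6, -8) = 6
M (Wren): max(-4, -3, -9, -2) = -2
D (Quinn): min(6, -2) = -2
N (Wren): max(1, -8) = 1
P (Wren): max(-3, -8) = -3
E (Quinn): min(1, -3) = -3
Q (Wren): max(-9, 7, 3, -7) = 7
R (Wren): max(9, -9, -2) = 9
F (Quinn): min(7, 9) = 7
A (Wren): max(2, -2, -3, 7) = 7
S (Wren): max(9, 2) = 9
T (Wren): max(-8, 5) = 5
U (Wren): max(-8, 6) = 6
G (Quinn): min(9, 5, 6) = 5
V (Wren): max(-6, 2, -2, 1) = 2
W (Wren): max(1, 3, -9) = 3
X (Wren): max(-3, -2) = -2
H (Quinn): min(2, 3, -2) = -2
B (Wren): max(5, -2) = 5
Root (Quinn): min(7, 5) = 5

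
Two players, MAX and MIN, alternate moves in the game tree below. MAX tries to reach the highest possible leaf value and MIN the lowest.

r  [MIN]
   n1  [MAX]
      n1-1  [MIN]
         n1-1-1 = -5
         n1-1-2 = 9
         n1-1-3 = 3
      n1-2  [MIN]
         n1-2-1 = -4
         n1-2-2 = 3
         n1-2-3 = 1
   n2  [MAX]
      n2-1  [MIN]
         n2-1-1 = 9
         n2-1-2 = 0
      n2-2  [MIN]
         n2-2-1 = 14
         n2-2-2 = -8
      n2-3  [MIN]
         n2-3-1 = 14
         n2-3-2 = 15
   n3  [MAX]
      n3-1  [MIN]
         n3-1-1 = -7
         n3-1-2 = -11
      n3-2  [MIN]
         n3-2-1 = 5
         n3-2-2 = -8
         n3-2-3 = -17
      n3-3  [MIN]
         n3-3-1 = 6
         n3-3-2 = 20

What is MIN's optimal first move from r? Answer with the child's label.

n1

n1-1 (MIN): min(-5, 9, 3) = -5
n1-2 (MIN): min(-4, 3, 1) = -4
n1 (MAX): max(-5, -4) = -4
n2-1 (MIN): min(9, 0) = 0
n2-2 (MIN): min(14, -8) = -8
n2-3 (MIN): min(14, 15) = 14
n2 (MAX): max(0, -8, 14) = 14
n3-1 (MIN): min(-7, -11) = -11
n3-2 (MIN): min(5, -8, -17) = -17
n3-3 (MIN): min(6, 20) = 6
n3 (MAX): max(-11, -17, 6) = 6
r (MIN): min(-4, 14, 6) = -4
MIN at r wants the lowest of {n1=-4, n2=14, n3=6}, so chooses n1.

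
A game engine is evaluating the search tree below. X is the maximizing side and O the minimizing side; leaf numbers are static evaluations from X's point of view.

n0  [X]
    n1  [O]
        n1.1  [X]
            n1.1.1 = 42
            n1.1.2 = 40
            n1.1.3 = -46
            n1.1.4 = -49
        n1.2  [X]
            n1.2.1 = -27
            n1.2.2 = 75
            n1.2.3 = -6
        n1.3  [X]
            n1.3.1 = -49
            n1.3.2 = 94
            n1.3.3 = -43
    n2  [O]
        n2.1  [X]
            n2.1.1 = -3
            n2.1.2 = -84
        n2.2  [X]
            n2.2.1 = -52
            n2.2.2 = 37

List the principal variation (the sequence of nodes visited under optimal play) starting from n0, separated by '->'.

n0 -> n1 -> n1.1 -> n1.1.1

n1.1 (X): max(42, 40, -46, -49) = 42
n1.2 (X): max(-27, 75, -6) = 75
n1.3 (X): max(-49, 94, -43) = 94
n1 (O): min(42, 75, 94) = 42
n2.1 (X): max(-3, -84) = -3
n2.2 (X): max(-52, 37) = 37
n2 (O): min(-3, 37) = -3
n0 (X): max(42, -3) = 42
At n0, X picks n1 (highest: 42).
At n1, O picks n1.1 (lowest: 42).
At n1.1, X picks n1.1.1 (highest: 42).
Terminal value 42.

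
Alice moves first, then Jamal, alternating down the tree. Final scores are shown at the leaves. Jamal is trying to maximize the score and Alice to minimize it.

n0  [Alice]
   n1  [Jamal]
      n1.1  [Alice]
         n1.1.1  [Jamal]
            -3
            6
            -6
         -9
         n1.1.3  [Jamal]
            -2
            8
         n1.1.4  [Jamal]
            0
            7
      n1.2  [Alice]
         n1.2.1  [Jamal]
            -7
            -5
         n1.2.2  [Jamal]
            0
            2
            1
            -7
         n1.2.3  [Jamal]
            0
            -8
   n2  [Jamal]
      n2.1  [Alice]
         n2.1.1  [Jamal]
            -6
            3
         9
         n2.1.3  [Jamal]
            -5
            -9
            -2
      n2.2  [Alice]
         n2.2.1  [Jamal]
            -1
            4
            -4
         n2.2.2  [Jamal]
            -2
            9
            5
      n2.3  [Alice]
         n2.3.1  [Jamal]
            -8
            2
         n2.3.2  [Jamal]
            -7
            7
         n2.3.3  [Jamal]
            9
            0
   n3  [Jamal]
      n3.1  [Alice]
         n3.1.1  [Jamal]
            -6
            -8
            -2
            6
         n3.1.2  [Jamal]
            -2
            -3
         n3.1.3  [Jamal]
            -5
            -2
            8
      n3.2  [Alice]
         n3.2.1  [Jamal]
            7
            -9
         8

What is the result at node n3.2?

n3.2.1 (Jamal): max(7, -9) = 7
n3.2 (Alice): min(7, 8) = 7

7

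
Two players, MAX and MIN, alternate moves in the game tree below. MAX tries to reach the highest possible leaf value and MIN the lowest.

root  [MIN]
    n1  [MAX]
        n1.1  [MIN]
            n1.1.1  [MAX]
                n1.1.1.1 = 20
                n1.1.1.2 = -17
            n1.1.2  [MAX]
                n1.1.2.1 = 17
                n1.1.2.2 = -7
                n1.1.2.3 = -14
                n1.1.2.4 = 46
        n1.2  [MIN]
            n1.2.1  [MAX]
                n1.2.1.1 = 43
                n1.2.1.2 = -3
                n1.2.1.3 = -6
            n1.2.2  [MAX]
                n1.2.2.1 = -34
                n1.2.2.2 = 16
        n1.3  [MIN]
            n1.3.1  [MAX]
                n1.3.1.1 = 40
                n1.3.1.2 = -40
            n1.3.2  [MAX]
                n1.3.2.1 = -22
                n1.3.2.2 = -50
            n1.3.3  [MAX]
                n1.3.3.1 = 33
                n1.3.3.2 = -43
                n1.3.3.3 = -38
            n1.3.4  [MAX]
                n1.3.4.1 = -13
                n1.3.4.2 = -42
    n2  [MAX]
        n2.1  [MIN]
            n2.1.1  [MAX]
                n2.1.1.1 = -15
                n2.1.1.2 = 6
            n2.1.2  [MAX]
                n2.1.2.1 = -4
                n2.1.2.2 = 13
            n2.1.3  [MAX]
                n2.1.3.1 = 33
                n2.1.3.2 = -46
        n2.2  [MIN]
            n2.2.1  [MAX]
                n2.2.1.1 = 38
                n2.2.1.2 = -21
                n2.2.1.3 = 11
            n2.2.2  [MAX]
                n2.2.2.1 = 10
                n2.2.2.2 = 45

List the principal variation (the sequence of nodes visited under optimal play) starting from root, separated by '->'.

root -> n1 -> n1.1 -> n1.1.1 -> n1.1.1.1

n1.1.1 (MAX): max(20, -17) = 20
n1.1.2 (MAX): max(17, -7, -14, 46) = 46
n1.1 (MIN): min(20, 46) = 20
n1.2.1 (MAX): max(43, -3, -6) = 43
n1.2.2 (MAX): max(-34, 16) = 16
n1.2 (MIN): min(43, 16) = 16
n1.3.1 (MAX): max(40, -40) = 40
n1.3.2 (MAX): max(-22, -50) = -22
n1.3.3 (MAX): max(33, -43, -38) = 33
n1.3.4 (MAX): max(-13, -42) = -13
n1.3 (MIN): min(40, -22, 33, -13) = -22
n1 (MAX): max(20, 16, -22) = 20
n2.1.1 (MAX): max(-15, 6) = 6
n2.1.2 (MAX): max(-4, 13) = 13
n2.1.3 (MAX): max(33, -46) = 33
n2.1 (MIN): min(6, 13, 33) = 6
n2.2.1 (MAX): max(38, -21, 11) = 38
n2.2.2 (MAX): max(10, 45) = 45
n2.2 (MIN): min(38, 45) = 38
n2 (MAX): max(6, 38) = 38
root (MIN): min(20, 38) = 20
At root, MIN picks n1 (lowest: 20).
At n1, MAX picks n1.1 (highest: 20).
At n1.1, MIN picks n1.1.1 (lowest: 20).
At n1.1.1, MAX picks n1.1.1.1 (highest: 20).
Terminal value 20.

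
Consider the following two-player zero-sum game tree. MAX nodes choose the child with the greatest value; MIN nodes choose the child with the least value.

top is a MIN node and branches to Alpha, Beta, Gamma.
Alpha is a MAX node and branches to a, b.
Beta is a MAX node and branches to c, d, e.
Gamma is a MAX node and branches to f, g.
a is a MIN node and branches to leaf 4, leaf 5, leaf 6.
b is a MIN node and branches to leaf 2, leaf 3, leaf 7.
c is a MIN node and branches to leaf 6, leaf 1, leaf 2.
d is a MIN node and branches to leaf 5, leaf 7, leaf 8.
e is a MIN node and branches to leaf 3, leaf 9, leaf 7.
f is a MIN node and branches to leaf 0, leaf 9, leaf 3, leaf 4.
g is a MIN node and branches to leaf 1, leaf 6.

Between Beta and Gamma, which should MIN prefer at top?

c (MIN): min(6, 1, 2) = 1
d (MIN): min(5, 7, 8) = 5
e (MIN): min(3, 9, 7) = 3
Beta (MAX): max(1, 5, 3) = 5
f (MIN): min(0, 9, 3, 4) = 0
g (MIN): min(1, 6) = 1
Gamma (MAX): max(0, 1) = 1
MIN prefers the lower value; Beta=5, Gamma=1. Gamma is better since 1 < 5.

Gamma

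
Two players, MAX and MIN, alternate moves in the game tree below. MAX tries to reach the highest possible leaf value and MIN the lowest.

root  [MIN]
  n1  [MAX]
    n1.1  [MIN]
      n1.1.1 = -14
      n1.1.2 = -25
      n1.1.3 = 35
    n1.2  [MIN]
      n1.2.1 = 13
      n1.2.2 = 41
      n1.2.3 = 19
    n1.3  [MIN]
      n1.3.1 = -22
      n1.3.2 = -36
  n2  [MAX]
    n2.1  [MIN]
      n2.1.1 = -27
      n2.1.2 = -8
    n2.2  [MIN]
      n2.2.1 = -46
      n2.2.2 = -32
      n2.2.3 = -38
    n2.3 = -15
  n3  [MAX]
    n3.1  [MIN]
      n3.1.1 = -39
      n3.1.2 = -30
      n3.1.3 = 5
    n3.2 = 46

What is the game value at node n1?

n1.1 (MIN): min(-14, -25, 35) = -25
n1.2 (MIN): min(13, 41, 19) = 13
n1.3 (MIN): min(-22, -36) = -36
n1 (MAX): max(-25, 13, -36) = 13

13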